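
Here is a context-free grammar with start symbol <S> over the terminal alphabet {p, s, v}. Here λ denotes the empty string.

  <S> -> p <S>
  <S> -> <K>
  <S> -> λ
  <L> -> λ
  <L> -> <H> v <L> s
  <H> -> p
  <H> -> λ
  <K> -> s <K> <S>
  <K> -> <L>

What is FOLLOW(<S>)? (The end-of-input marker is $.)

FIRST(<H>) = {λ, p}
FIRST(<L>) = {λ, p, v}  (via <H> v <L> s)
FIRST(<K>) = {λ, p, s, v}  (via <L>)
FIRST(<S>) = {λ, p, s, v}  (via <K>)
FOLLOW(<S>) includes $ since <S> is the start symbol.
FOLLOW(<H>): in <L>-><H> v <L> s, <H> is followed by v <L> s with FIRST {v}. Thus FOLLOW(<H>) = {v}.
FOLLOW(<S>): in <S>->p <S>, the suffix after <S> is empty (adds nothing new); in <K>->s <K> <S>, the suffix after <S> is empty, so FOLLOW(<S>) ⊇ FOLLOW(<K>) = {$, p, s, v}. Thus FOLLOW(<S>) = {$, p, s, v}.
FOLLOW(<K>): in <S>-><K>, the suffix after <K> is empty, so FOLLOW(<K>) ⊇ FOLLOW(<S>) = {$, p, s, v}; in <K>->s <K> <S>, <K> is followed by <S> with FIRST {λ, p, s, v}; in <K>->s <K> <S>, the suffix after <K> is nullable (adds nothing new). Thus FOLLOW(<K>) = {$, p, s, v}.
FOLLOW(<L>): in <L>-><H> v <L> s, <L> is followed by s with FIRST {s}; in <K>-><L>, the suffix after <L> is empty, so FOLLOW(<L>) ⊇ FOLLOW(<K>) = {$, p, s, v}. Thus FOLLOW(<L>) = {$, p, s, v}.

{$, p, s, v}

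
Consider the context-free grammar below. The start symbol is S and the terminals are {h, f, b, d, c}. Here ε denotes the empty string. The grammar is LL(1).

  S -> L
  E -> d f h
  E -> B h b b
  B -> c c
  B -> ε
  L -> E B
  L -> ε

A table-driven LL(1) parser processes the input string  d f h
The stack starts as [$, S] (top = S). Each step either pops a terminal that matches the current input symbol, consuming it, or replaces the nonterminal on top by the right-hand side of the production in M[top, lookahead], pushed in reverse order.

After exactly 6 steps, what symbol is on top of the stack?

B

step 1: stack=$ S  input=d f h $  — expand S -> L
step 2: stack=$ L  input=d f h $  — expand L -> E B
step 3: stack=$ B E  input=d f h $  — expand E -> d f h
step 4: stack=$ B h f d  input=d f h $  — match d
step 5: stack=$ B h f  input=f h $  — match f
step 6: stack=$ B h  input=h $  — match h
Stack after step 6: $ B (top = B).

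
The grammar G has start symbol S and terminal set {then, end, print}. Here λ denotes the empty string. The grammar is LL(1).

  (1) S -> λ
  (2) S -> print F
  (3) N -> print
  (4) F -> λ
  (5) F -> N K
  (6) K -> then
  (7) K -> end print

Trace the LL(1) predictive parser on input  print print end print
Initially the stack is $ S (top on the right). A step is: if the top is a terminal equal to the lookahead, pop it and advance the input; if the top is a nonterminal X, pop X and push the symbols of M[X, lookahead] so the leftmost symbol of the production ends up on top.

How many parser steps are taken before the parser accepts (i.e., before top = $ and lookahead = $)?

     Stack        Input                    Action
  1  $ S          print print end print $  expand S -> print F
  2  $ F print    print print end print $  match print
  3  $ F          print end print $        expand F -> N K
  4  $ K N        print end print $        expand N -> print
  5  $ K print    print end print $        match print
  6  $ K          end print $              expand K -> end print
  7  $ print end  end print $              match end
  8  $ print      print $                  match print
Accept reached after 8 steps.

8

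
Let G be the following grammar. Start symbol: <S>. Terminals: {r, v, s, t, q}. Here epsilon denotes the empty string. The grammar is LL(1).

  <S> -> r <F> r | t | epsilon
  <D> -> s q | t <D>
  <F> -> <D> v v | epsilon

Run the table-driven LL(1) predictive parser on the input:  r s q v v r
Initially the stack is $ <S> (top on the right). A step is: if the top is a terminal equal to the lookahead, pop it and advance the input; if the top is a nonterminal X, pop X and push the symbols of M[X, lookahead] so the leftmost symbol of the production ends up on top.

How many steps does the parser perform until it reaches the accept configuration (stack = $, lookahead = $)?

9

     Stack        Input          Action
  1  $ <S>        r s q v v r $  expand <S> -> r <F> r
  2  $ r <F> r    r s q v v r $  match r
  3  $ r <F>      s q v v r $    expand <F> -> <D> v v
  4  $ r v v <D>  s q v v r $    expand <D> -> s q
  5  $ r v v q s  s q v v r $    match s
  6  $ r v v q    q v v r $      match q
  7  $ r v v      v v r $        match v
  8  $ r v        v r $          match v
  9  $ r          r $            match r
Accept reached after 9 steps.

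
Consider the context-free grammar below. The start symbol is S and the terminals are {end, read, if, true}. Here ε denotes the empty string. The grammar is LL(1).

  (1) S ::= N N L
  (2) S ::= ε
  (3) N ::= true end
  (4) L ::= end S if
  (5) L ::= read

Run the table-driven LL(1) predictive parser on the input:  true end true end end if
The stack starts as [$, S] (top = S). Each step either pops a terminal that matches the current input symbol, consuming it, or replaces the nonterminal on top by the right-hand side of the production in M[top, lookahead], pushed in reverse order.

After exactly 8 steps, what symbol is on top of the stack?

end

step 1: stack=$ S  input=true end true end end if $  — expand S ::= N N L
step 2: stack=$ L N N  input=true end true end end if $  — expand N ::= true end
step 3: stack=$ L N end true  input=true end true end end if $  — match true
step 4: stack=$ L N end  input=end true end end if $  — match end
step 5: stack=$ L N  input=true end end if $  — expand N ::= true end
step 6: stack=$ L end true  input=true end end if $  — match true
step 7: stack=$ L end  input=end end if $  — match end
step 8: stack=$ L  input=end if $  — expand L ::= end S if
Stack after step 8: $ if S end (top = end).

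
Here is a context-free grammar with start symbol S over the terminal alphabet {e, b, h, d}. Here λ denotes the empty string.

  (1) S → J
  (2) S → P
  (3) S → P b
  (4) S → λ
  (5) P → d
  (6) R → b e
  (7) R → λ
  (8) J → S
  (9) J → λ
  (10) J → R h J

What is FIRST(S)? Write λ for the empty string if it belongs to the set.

{λ, b, d, h}

FIRST(P) = {d}
FIRST(R) = {λ, b}
FIRST(S) = {λ, b, d, h}  (via J, P, P b)
FIRST(J) = {λ, b, d, h}  (via S, R h J)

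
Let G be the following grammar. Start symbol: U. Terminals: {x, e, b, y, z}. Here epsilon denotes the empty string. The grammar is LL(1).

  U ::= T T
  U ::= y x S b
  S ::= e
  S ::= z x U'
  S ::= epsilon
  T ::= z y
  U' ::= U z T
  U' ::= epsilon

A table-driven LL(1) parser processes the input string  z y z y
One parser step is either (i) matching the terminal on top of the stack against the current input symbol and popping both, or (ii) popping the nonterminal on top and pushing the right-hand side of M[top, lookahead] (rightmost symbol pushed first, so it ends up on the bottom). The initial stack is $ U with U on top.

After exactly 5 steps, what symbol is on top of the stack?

z

     Stack    Input      Action
  1  $ U      z y z y $  expand U ::= T T
  2  $ T T    z y z y $  expand T ::= z y
  3  $ T y z  z y z y $  match z
  4  $ T y    y z y $    match y
  5  $ T      z y $      expand T ::= z y
Stack after step 5: $ y z (top = z).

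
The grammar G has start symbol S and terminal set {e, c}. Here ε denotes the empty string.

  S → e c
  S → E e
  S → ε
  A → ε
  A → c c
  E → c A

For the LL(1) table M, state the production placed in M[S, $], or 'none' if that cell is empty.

S → ε

FIRST(A) = {ε, c}
FIRST(E) = {c}
FIRST(S) = {ε, c, e}  (via E e)
FOLLOW(S) includes $ since S is the start symbol.
FOLLOW(S): S appears on no right-hand side. Thus FOLLOW(S) = {$}.
For S → e c: FIRST(e c) = {e}, so it goes in M[S, t] for t ∈ {e}.
For S → E e: FIRST(E e) = {c}, so it goes in M[S, t] for t ∈ {c}.
For S → ε: FIRST(ε) = {ε}, so it goes in M[S, t] for t ∈ {}; since ε ∈ FIRST, also for every t ∈ FOLLOW(S) = {$}.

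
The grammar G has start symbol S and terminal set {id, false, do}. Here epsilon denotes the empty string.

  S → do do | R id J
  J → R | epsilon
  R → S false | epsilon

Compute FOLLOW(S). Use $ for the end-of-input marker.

{$, false}

FIRST(S) = {do, id}  (via R id J)
FIRST(R) = {epsilon, do, id}  (via S false)
FIRST(J) = {epsilon, do, id}  (via R)
FOLLOW(S) includes $ since S is the start symbol.
FOLLOW(S): in R→S false, S is followed by false with FIRST {false}. Thus FOLLOW(S) = {$, false}.
FOLLOW(J): in S→R id J, the suffix after J is empty, so FOLLOW(J) ⊇ FOLLOW(S) = {$, false}. Thus FOLLOW(J) = {$, false}.
FOLLOW(R): in S→R id J, R is followed by id J with FIRST {id}; in J→R, the suffix after R is empty, so FOLLOW(R) ⊇ FOLLOW(J) = {$, false}. Thus FOLLOW(R) = {$, false, id}.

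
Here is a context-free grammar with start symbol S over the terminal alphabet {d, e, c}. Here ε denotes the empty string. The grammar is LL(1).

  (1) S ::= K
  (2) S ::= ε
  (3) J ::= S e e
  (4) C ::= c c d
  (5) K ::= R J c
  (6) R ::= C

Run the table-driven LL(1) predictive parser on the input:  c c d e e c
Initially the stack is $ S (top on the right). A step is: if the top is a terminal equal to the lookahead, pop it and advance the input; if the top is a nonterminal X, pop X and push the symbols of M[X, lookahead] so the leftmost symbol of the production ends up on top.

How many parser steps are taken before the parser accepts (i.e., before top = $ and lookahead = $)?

step 1: stack=$ S  input=c c d e e c $  — expand S ::= K
step 2: stack=$ K  input=c c d e e c $  — expand K ::= R J c
step 3: stack=$ c J R  input=c c d e e c $  — expand R ::= C
step 4: stack=$ c J C  input=c c d e e c $  — expand C ::= c c d
step 5: stack=$ c J d c c  input=c c d e e c $  — match c
step 6: stack=$ c J d c  input=c d e e c $  — match c
step 7: stack=$ c J d  input=d e e c $  — match d
step 8: stack=$ c J  input=e e c $  — expand J ::= S e e
step 9: stack=$ c e e S  input=e e c $  — expand S ::= ε
step 10: stack=$ c e e  input=e e c $  — match e
step 11: stack=$ c e  input=e c $  — match e
step 12: stack=$ c  input=c $  — match c
Accept reached after 12 steps.

12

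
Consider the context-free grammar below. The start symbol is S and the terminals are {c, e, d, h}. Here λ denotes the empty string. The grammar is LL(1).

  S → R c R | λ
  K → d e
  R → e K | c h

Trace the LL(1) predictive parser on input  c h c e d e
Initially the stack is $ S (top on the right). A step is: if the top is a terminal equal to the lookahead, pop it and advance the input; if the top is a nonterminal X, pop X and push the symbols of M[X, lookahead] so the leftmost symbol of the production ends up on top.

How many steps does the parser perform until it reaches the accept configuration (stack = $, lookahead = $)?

      Stack      Input          Action
   1  $ S        c h c e d e $  expand S → R c R
   2  $ R c R    c h c e d e $  expand R → c h
   3  $ R c h c  c h c e d e $  match c
   4  $ R c h    h c e d e $    match h
   5  $ R c      c e d e $      match c
   6  $ R        e d e $        expand R → e K
   7  $ K e      e d e $        match e
   8  $ K        d e $          expand K → d e
   9  $ e d      d e $          match d
  10  $ e        e $            match e
Accept reached after 10 steps.

10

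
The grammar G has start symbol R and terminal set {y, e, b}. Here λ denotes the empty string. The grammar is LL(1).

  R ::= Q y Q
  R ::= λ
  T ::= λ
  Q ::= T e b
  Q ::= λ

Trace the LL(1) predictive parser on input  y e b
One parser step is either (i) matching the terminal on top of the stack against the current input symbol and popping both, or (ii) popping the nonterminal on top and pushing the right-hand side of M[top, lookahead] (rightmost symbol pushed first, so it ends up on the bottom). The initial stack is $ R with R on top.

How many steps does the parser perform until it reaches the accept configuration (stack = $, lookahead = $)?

     Stack    Input    Action
  1  $ R      y e b $  expand R ::= Q y Q
  2  $ Q y Q  y e b $  expand Q ::= λ
  3  $ Q y    y e b $  match y
  4  $ Q      e b $    expand Q ::= T e b
  5  $ b e T  e b $    expand T ::= λ
  6  $ b e    e b $    match e
  7  $ b      b $      match b
Accept reached after 7 steps.

7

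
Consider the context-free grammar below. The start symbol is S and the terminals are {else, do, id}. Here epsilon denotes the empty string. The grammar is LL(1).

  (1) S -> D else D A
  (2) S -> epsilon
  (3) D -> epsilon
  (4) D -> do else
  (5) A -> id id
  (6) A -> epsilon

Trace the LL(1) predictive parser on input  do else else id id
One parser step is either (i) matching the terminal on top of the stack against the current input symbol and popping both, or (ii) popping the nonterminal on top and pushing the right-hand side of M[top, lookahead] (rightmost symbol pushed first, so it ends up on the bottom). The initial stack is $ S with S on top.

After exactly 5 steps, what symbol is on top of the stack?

step 1: stack=$ S  input=do else else id id $  — expand S -> D else D A
step 2: stack=$ A D else D  input=do else else id id $  — expand D -> do else
step 3: stack=$ A D else else do  input=do else else id id $  — match do
step 4: stack=$ A D else else  input=else else id id $  — match else
step 5: stack=$ A D else  input=else id id $  — match else
Stack after step 5: $ A D (top = D).

D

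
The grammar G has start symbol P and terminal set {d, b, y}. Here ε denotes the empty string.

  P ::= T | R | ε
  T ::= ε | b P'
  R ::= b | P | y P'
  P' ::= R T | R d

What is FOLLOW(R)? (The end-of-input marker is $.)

{$, b, d}

FIRST(T) = {ε, b}
FIRST(P) = {ε, b, y}  (via T, R)
FIRST(R) = {ε, b, y}  (via P)
FIRST(P') = {ε, b, d, y}  (via R T, R d)
FOLLOW(P) includes $ since P is the start symbol.
FOLLOW(P): in R::=P, the suffix after P is empty, so FOLLOW(P) ⊇ FOLLOW(R) = {$, b, d}. Thus FOLLOW(P) = {$, b, d}.
FOLLOW(T): in P::=T, the suffix after T is empty, so FOLLOW(T) ⊇ FOLLOW(P) = {$, b, d}; in P'::=R T, the suffix after T is empty, so FOLLOW(T) ⊇ FOLLOW(P') = {$, b, d}. Thus FOLLOW(T) = {$, b, d}.
FOLLOW(R): in P::=R, the suffix after R is empty, so FOLLOW(R) ⊇ FOLLOW(P) = {$, b, d}; in P'::=R T, R is followed by T with FIRST {ε, b}; in P'::=R T, the suffix after R is nullable, so FOLLOW(R) ⊇ FOLLOW(P') = {$, b, d}; in P'::=R d, R is followed by d with FIRST {d}. Thus FOLLOW(R) = {$, b, d}.
FOLLOW(P'): in T::=b P', the suffix after P' is empty, so FOLLOW(P') ⊇ FOLLOW(T) = {$, b, d}; in R::=y P', the suffix after P' is empty, so FOLLOW(P') ⊇ FOLLOW(R) = {$, b, d}. Thus FOLLOW(P') = {$, b, d}.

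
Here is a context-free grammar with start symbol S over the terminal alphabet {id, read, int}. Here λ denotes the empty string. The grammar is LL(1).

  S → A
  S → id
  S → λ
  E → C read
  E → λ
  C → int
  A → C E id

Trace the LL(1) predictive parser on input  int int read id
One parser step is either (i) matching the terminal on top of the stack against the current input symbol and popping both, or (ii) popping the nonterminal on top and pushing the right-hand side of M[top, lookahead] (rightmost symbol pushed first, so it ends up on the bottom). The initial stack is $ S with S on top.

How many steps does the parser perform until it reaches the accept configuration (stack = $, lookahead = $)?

9

step 1: stack=$ S  input=int int read id $  — expand S → A
step 2: stack=$ A  input=int int read id $  — expand A → C E id
step 3: stack=$ id E C  input=int int read id $  — expand C → int
step 4: stack=$ id E int  input=int int read id $  — match int
step 5: stack=$ id E  input=int read id $  — expand E → C read
step 6: stack=$ id read C  input=int read id $  — expand C → int
step 7: stack=$ id read int  input=int read id $  — match int
step 8: stack=$ id read  input=read id $  — match read
step 9: stack=$ id  input=id $  — match id
Accept reached after 9 steps.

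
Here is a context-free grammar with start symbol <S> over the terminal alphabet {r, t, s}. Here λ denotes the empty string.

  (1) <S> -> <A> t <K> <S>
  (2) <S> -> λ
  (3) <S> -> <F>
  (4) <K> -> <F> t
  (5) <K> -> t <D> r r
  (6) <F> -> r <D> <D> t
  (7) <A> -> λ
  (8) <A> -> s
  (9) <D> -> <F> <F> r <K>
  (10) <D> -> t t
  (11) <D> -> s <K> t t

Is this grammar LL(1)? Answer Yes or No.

Yes

FIRST(<S>) = {λ, r, s, t}
FIRST(<K>) = {r, t}
FIRST(<F>) = {r}
FIRST(<A>) = {λ, s}
FIRST(<D>) = {r, s, t}
FOLLOW(<S>) = {$}
FOLLOW(<K>) = {$, r, s, t}
FOLLOW(<F>) = {$, r, t}
FOLLOW(<A>) = {t}
FOLLOW(<D>) = {r, s, t}
Each cell of M receives at most one production.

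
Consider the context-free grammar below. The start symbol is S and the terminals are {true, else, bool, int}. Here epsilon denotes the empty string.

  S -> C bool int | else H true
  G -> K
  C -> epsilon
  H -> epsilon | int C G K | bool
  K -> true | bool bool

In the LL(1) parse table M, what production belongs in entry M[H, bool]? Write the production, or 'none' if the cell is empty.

H -> bool

FIRST(C): from C->epsilon we get {epsilon}. So FIRST(C) = {epsilon}.
FIRST(H): from H->epsilon we get {epsilon}; from H->int C G K we get {int}; from H->bool we get {bool}. So FIRST(H) = {epsilon, bool, int}.
FIRST(K): from K->true we get {true}; from K->bool bool we get {bool}. So FIRST(K) = {bool, true}.
FIRST(S): from S->C bool int we get {bool}; from S->else H true we get {else}. So FIRST(S) = {bool, else}.
FIRST(G): from G->K we get {bool, true}. So FIRST(G) = {bool, true}.
FOLLOW(S) includes $ since S is the start symbol.
FOLLOW(H): in S->else H true, H is followed by true with FIRST {true}. Thus FOLLOW(H) = {true}.
For H -> epsilon: FIRST(epsilon) = {epsilon}, so it goes in M[H, t] for t ∈ {}; since epsilon ∈ FIRST, also for every t ∈ FOLLOW(H) = {true}.
For H -> int C G K: FIRST(int C G K) = {int}, so it goes in M[H, t] for t ∈ {int}.
For H -> bool: FIRST(bool) = {bool}, so it goes in M[H, t] for t ∈ {bool}.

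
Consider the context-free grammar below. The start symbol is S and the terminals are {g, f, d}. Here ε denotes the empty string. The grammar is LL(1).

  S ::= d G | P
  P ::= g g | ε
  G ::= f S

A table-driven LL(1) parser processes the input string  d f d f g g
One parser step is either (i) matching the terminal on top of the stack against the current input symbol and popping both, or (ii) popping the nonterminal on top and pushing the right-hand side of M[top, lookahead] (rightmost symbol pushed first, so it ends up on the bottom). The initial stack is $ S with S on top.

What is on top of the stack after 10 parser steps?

g

step 1: stack=$ S  input=d f d f g g $  — expand S ::= d G
step 2: stack=$ G d  input=d f d f g g $  — match d
step 3: stack=$ G  input=f d f g g $  — expand G ::= f S
step 4: stack=$ S f  input=f d f g g $  — match f
step 5: stack=$ S  input=d f g g $  — expand S ::= d G
step 6: stack=$ G d  input=d f g g $  — match d
step 7: stack=$ G  input=f g g $  — expand G ::= f S
step 8: stack=$ S f  input=f g g $  — match f
step 9: stack=$ S  input=g g $  — expand S ::= P
step 10: stack=$ P  input=g g $  — expand P ::= g g
Stack after step 10: $ g g (top = g).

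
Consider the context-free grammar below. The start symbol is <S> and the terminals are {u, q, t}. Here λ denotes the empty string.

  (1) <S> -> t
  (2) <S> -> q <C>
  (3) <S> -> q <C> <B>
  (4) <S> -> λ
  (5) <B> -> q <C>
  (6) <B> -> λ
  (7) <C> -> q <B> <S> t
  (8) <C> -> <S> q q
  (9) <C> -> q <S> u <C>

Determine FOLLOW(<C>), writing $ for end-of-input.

{$, q, t, u}

FIRST(<S>) = {λ, q, t}
FIRST(<B>) = {λ, q}
FIRST(<C>) = {q, t}  (via <S> q q)
FOLLOW(<S>) includes $ since <S> is the start symbol.
FOLLOW(<S>): in <C>->q <B> <S> t, <S> is followed by t with FIRST {t}; in <C>-><S> q q, <S> is followed by q q with FIRST {q}; in <C>->q <S> u <C>, <S> is followed by u <C> with FIRST {u}. Thus FOLLOW(<S>) = {$, q, t, u}.
FOLLOW(<B>): in <S>->q <C> <B>, the suffix after <B> is empty, so FOLLOW(<B>) ⊇ FOLLOW(<S>) = {$, q, t, u}; in <C>->q <B> <S> t, <B> is followed by <S> t with FIRST {q, t}. Thus FOLLOW(<B>) = {$, q, t, u}.
FOLLOW(<C>): in <S>->q <C>, the suffix after <C> is empty, so FOLLOW(<C>) ⊇ FOLLOW(<S>) = {$, q, t, u}; in <S>->q <C> <B>, <C> is followed by <B> with FIRST {λ, q}; in <S>->q <C> <B>, the suffix after <C> is nullable, so FOLLOW(<C>) ⊇ FOLLOW(<S>) = {$, q, t, u}; in <B>->q <C>, the suffix after <C> is empty, so FOLLOW(<C>) ⊇ FOLLOW(<B>) = {$, q, t, u}; in <C>->q <S> u <C>, the suffix after <C> is empty (adds nothing new). Thus FOLLOW(<C>) = {$, q, t, u}.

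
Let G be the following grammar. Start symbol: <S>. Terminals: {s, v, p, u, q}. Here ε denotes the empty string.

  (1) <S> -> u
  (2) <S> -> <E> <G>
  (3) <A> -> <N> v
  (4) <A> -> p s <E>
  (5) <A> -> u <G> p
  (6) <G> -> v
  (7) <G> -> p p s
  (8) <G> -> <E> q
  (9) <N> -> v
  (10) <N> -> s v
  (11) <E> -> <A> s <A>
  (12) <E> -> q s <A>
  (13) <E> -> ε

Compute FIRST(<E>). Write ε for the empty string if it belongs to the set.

FIRST(<N>): from <N>->v we get {v}; from <N>->s v we get {s}. So FIRST(<N>) = {s, v}.
FIRST(<A>): from <A>-><N> v we get {s, v}; from <A>->p s <E> we get {p}; from <A>->u <G> p we get {u}. So FIRST(<A>) = {p, s, u, v}.
FIRST(<E>): from <E>-><A> s <A> we get {p, s, u, v}; from <E>->q s <A> we get {q}; from <E>->ε we get {ε}. So FIRST(<E>) = {ε, p, q, s, u, v}.
FIRST(<G>): from <G>->v we get {v}; from <G>->p p s we get {p}; from <G>-><E> q we get {p, q, s, u, v}. So FIRST(<G>) = {p, q, s, u, v}.
FIRST(<S>): from <S>->u we get {u}; from <S>-><E> <G> we get {p, q, s, u, v}. So FIRST(<S>) = {p, q, s, u, v}.

{ε, p, q, s, u, v}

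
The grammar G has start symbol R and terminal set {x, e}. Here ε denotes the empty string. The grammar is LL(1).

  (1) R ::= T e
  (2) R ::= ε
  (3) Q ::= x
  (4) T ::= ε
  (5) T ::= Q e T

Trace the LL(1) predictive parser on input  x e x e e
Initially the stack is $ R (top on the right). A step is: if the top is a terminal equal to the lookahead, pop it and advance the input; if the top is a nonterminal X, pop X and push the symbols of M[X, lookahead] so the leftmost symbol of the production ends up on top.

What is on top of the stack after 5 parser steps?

T

step 1: stack=$ R  input=x e x e e $  — expand R ::= T e
step 2: stack=$ e T  input=x e x e e $  — expand T ::= Q e T
step 3: stack=$ e T e Q  input=x e x e e $  — expand Q ::= x
step 4: stack=$ e T e x  input=x e x e e $  — match x
step 5: stack=$ e T e  input=e x e e $  — match e
Stack after step 5: $ e T (top = T).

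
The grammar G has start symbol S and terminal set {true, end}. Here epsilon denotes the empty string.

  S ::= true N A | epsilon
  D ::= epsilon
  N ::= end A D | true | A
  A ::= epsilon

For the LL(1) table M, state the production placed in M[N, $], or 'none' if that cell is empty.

FIRST(S): from S::=true N A we get {true}; from S::=epsilon we get {epsilon}. So FIRST(S) = {epsilon, true}.
FIRST(D): from D::=epsilon we get {epsilon}. So FIRST(D) = {epsilon}.
FIRST(A): from A::=epsilon we get {epsilon}. So FIRST(A) = {epsilon}.
FIRST(N): from N::=end A D we get {end}; from N::=true we get {true}; from N::=A we get {epsilon}. So FIRST(N) = {epsilon, end, true}.
FOLLOW(S) includes $ since S is the start symbol.
FOLLOW(S): S appears on no right-hand side. Thus FOLLOW(S) = {$}.
FOLLOW(N): in S::=true N A, N is followed by A with FIRST {epsilon}; in S::=true N A, the suffix after N is nullable, so FOLLOW(N) ⊇ FOLLOW(S) = {$}. Thus FOLLOW(N) = {$}.
For N ::= end A D: FIRST(end A D) = {end}, so it goes in M[N, t] for t ∈ {end}.
For N ::= true: FIRST(true) = {true}, so it goes in M[N, t] for t ∈ {true}.
For N ::= A: FIRST(A) = {epsilon}, so it goes in M[N, t] for t ∈ {}; since epsilon ∈ FIRST, also for every t ∈ FOLLOW(N) = {$}.

N ::= A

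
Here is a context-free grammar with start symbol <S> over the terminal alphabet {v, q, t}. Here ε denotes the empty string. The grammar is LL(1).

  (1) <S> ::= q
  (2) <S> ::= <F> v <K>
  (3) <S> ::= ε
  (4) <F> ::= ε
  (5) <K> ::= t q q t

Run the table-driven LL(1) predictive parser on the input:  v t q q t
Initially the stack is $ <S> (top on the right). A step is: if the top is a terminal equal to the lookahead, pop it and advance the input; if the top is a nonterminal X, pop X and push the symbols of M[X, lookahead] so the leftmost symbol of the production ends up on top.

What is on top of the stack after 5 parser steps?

step 1: stack=$ <S>  input=v t q q t $  — expand <S> ::= <F> v <K>
step 2: stack=$ <K> v <F>  input=v t q q t $  — expand <F> ::= ε
step 3: stack=$ <K> v  input=v t q q t $  — match v
step 4: stack=$ <K>  input=t q q t $  — expand <K> ::= t q q t
step 5: stack=$ t q q t  input=t q q t $  — match t
Stack after step 5: $ t q q (top = q).

q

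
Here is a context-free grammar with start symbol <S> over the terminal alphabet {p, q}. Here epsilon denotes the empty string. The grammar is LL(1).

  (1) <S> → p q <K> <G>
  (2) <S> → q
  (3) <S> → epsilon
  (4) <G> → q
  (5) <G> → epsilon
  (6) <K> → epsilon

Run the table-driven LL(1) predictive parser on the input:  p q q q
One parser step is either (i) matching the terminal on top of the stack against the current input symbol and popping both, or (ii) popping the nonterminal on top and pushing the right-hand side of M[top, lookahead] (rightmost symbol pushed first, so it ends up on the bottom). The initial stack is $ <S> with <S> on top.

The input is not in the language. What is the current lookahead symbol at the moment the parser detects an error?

q

step 1: stack=$ <S>  input=p q q q $  — expand <S> → p q <K> <G>
step 2: stack=$ <G> <K> q p  input=p q q q $  — match p
step 3: stack=$ <G> <K> q  input=q q q $  — match q
step 4: stack=$ <G> <K>  input=q q $  — expand <K> → epsilon
step 5: stack=$ <G>  input=q q $  — expand <G> → q
step 6: stack=$ q  input=q q $  — match q
step 7: stack=$  input=q $  — error: stack empty but input remains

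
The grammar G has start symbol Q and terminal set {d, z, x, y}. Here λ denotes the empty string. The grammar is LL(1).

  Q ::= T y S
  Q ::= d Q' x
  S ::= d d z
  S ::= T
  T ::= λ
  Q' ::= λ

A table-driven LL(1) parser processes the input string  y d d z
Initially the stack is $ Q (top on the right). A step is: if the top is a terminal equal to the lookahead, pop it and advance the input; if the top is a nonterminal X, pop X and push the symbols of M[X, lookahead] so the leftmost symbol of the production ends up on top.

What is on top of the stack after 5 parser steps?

     Stack    Input      Action
  1  $ Q      y d d z $  expand Q ::= T y S
  2  $ S y T  y d d z $  expand T ::= λ
  3  $ S y    y d d z $  match y
  4  $ S      d d z $    expand S ::= d d z
  5  $ z d d  d d z $    match d
Stack after step 5: $ z d (top = d).

d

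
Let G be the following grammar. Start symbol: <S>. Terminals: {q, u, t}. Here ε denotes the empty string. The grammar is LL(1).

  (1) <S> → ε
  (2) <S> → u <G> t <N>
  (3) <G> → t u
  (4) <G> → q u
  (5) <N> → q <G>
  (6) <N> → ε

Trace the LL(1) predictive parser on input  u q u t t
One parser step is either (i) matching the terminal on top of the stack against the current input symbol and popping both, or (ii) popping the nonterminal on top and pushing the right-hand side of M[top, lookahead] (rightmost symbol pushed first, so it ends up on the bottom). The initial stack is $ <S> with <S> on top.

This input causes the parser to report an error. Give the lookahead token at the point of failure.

t

     Stack          Input        Action
  1  $ <S>          u q u t t $  expand <S> → u <G> t <N>
  2  $ <N> t <G> u  u q u t t $  match u
  3  $ <N> t <G>    q u t t $    expand <G> → q u
  4  $ <N> t u q    q u t t $    match q
  5  $ <N> t u      u t t $      match u
  6  $ <N> t        t t $        match t
  7  $ <N>          t $          error: M[<N>, t] is empty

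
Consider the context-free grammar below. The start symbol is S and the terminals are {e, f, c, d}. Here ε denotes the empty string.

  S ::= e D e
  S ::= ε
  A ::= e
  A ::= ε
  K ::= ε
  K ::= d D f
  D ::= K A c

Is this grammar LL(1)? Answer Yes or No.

FIRST(S) = {ε, e}
FIRST(A) = {ε, e}
FIRST(K) = {ε, d}
FIRST(D) = {c, d, e}
FOLLOW(S) = {$}
FOLLOW(A) = {c}
FOLLOW(K) = {c, e}
FOLLOW(D) = {e, f}
Each cell of M receives at most one production.

Yes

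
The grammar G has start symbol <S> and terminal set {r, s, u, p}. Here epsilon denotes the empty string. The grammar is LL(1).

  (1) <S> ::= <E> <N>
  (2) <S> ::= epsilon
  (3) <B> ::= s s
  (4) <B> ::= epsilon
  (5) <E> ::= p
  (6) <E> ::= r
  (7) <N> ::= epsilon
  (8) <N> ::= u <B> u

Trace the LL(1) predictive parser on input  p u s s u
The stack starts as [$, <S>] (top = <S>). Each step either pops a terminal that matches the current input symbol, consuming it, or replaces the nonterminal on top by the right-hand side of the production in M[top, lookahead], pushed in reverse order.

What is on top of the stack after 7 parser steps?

     Stack      Input        Action
  1  $ <S>      p u s s u $  expand <S> ::= <E> <N>
  2  $ <N> <E>  p u s s u $  expand <E> ::= p
  3  $ <N> p    p u s s u $  match p
  4  $ <N>      u s s u $    expand <N> ::= u <B> u
  5  $ u <B> u  u s s u $    match u
  6  $ u <B>    s s u $      expand <B> ::= s s
  7  $ u s s    s s u $      match s
Stack after step 7: $ u s (top = s).

s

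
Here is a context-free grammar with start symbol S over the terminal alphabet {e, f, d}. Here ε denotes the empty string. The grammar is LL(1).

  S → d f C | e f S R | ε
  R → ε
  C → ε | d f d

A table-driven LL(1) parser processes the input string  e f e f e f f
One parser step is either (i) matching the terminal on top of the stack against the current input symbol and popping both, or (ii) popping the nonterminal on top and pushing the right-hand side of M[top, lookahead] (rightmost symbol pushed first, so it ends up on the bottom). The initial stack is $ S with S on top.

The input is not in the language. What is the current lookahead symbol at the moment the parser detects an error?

f

      Stack          Input            Action
   1  $ S            e f e f e f f $  expand S → e f S R
   2  $ R S f e      e f e f e f f $  match e
   3  $ R S f        f e f e f f $    match f
   4  $ R S          e f e f f $      expand S → e f S R
   5  $ R R S f e    e f e f f $      match e
   6  $ R R S f      f e f f $        match f
   7  $ R R S        e f f $          expand S → e f S R
   8  $ R R R S f e  e f f $          match e
   9  $ R R R S f    f f $            match f
  10  $ R R R S      f $              error: M[S, f] is empty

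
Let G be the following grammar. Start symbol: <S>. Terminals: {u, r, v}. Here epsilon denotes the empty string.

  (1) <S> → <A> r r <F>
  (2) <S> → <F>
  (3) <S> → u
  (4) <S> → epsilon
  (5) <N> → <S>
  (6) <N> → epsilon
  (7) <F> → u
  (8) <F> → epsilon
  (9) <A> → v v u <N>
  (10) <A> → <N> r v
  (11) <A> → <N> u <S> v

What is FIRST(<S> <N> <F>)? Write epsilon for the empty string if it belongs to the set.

{epsilon, r, u, v}

FIRST(<F>) = {epsilon, u}
FIRST(<S>) = {epsilon, r, u, v}  (via <A> r r <F>, <F>)
FIRST(<N>) = {epsilon, r, u, v}  (via <S>)
FIRST(<A>) = {r, u, v}  (via <N> r v, <N> u <S> v)
FIRST(<S> <N> <F>): take FIRST of each symbol in turn, carrying on past any symbol whose FIRST contains epsilon; result {epsilon, r, u, v}.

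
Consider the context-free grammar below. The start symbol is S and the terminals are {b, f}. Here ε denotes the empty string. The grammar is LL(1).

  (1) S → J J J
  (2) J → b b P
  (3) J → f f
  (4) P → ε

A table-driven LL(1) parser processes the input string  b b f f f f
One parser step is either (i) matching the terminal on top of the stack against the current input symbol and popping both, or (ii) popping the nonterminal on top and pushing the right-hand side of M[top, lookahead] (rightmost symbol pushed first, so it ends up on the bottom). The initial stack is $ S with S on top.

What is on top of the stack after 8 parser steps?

J

step 1: stack=$ S  input=b b f f f f $  — expand S → J J J
step 2: stack=$ J J J  input=b b f f f f $  — expand J → b b P
step 3: stack=$ J J P b b  input=b b f f f f $  — match b
step 4: stack=$ J J P b  input=b f f f f $  — match b
step 5: stack=$ J J P  input=f f f f $  — expand P → ε
step 6: stack=$ J J  input=f f f f $  — expand J → f f
step 7: stack=$ J f f  input=f f f f $  — match f
step 8: stack=$ J f  input=f f f $  — match f
Stack after step 8: $ J (top = J).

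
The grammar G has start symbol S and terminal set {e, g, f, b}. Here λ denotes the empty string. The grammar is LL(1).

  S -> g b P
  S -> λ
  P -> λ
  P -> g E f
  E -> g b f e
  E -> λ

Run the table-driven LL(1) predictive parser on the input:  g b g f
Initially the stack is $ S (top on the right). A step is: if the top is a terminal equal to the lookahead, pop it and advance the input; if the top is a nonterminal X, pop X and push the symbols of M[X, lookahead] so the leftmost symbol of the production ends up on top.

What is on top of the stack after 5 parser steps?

E

step 1: stack=$ S  input=g b g f $  — expand S -> g b P
step 2: stack=$ P b g  input=g b g f $  — match g
step 3: stack=$ P b  input=b g f $  — match b
step 4: stack=$ P  input=g f $  — expand P -> g E f
step 5: stack=$ f E g  input=g f $  — match g
Stack after step 5: $ f E (top = E).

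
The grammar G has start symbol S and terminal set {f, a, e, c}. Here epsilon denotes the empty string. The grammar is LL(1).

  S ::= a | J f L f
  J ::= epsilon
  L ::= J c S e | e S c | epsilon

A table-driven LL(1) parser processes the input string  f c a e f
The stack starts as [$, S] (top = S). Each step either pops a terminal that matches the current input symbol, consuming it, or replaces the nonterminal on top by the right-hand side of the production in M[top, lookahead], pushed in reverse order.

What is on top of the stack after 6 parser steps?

     Stack        Input        Action
  1  $ S          f c a e f $  expand S ::= J f L f
  2  $ f L f J    f c a e f $  expand J ::= epsilon
  3  $ f L f      f c a e f $  match f
  4  $ f L        c a e f $    expand L ::= J c S e
  5  $ f e S c J  c a e f $    expand J ::= epsilon
  6  $ f e S c    c a e f $    match c
Stack after step 6: $ f e S (top = S).

S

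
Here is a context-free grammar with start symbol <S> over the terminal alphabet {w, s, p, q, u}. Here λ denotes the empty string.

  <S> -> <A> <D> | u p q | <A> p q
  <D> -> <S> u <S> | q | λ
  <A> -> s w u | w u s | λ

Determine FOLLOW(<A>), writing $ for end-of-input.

{$, p, q, s, u, w}

FIRST(<A>): from <A>->s w u we get {s}; from <A>->w u s we get {w}; from <A>->λ we get {λ}. So FIRST(<A>) = {λ, s, w}.
FIRST(<S>): from <S>-><A> <D> we get {λ, p, q, s, u, w}; from <S>->u p q we get {u}; from <S>-><A> p q we get {p, s, w}. So FIRST(<S>) = {λ, p, q, s, u, w}.
FIRST(<D>): from <D>-><S> u <S> we get {p, q, s, u, w}; from <D>->q we get {q}; from <D>->λ we get {λ}. So FIRST(<D>) = {λ, p, q, s, u, w}.
FOLLOW(<S>) includes $ since <S> is the start symbol.
FOLLOW(<S>): in <D>-><S> u <S> (occurrence 1), <S> is followed by u <S> with FIRST {u}; in <D>-><S> u <S> (occurrence 2), the suffix after <S> is empty, so FOLLOW(<S>) ⊇ FOLLOW(<D>) = {$, u}. Thus FOLLOW(<S>) = {$, u}.
FOLLOW(<D>): in <S>-><A> <D>, the suffix after <D> is empty, so FOLLOW(<D>) ⊇ FOLLOW(<S>) = {$, u}. Thus FOLLOW(<D>) = {$, u}.
FOLLOW(<A>): in <S>-><A> <D>, <A> is followed by <D> with FIRST {λ, p, q, s, u, w}; in <S>-><A> <D>, the suffix after <A> is nullable, so FOLLOW(<A>) ⊇ FOLLOW(<S>) = {$, u}; in <S>-><A> p q, <A> is followed by p q with FIRST {p}. Thus FOLLOW(<A>) = {$, p, q, s, u, w}.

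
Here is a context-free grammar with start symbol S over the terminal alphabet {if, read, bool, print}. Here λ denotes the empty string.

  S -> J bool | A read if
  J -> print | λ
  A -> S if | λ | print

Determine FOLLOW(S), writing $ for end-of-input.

FIRST(J): from J->print we get {print}; from J->λ we get {λ}. So FIRST(J) = {λ, print}.
FIRST(S): from S->J bool we get {bool, print}; from S->A read if we get {bool, print, read}. So FIRST(S) = {bool, print, read}.
FIRST(A): from A->S if we get {bool, print, read}; from A->λ we get {λ}; from A->print we get {print}. So FIRST(A) = {λ, bool, print, read}.
FOLLOW(S) includes $ since S is the start symbol.
FOLLOW(S): in A->S if, S is followed by if with FIRST {if}. Thus FOLLOW(S) = {$, if}.
FOLLOW(J): in S->J bool, J is followed by bool with FIRST {bool}. Thus FOLLOW(J) = {bool}.
FOLLOW(A): in S->A read if, A is followed by read if with FIRST {read}. Thus FOLLOW(A) = {read}.

{$, if}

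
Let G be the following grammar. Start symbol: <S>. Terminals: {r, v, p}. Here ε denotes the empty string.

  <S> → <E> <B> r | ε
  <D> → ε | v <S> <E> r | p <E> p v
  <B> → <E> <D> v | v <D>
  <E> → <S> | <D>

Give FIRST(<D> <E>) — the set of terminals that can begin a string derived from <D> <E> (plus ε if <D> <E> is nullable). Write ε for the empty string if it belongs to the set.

FIRST(<D>) = {ε, p, v}
FIRST(<S>) = {ε, p, v}  (via <E> <B> r)
FIRST(<E>) = {ε, p, v}  (via <S>, <D>)
FIRST(<B>) = {p, v}  (via <E> <D> v)
FIRST(<D> <E>): take FIRST of each symbol in turn, carrying on past any symbol whose FIRST contains ε; result {ε, p, v}.

{ε, p, v}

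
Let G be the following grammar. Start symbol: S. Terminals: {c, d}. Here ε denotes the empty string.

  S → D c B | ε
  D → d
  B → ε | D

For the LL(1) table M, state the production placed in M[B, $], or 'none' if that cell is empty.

B → ε

FIRST(D) = {d}
FIRST(S) = {ε, d}  (via D c B)
FIRST(B) = {ε, d}  (via D)
FOLLOW(S) includes $ since S is the start symbol.
FOLLOW(S): S appears on no right-hand side. Thus FOLLOW(S) = {$}.
FOLLOW(B): in S→D c B, the suffix after B is empty, so FOLLOW(B) ⊇ FOLLOW(S) = {$}. Thus FOLLOW(B) = {$}.
For B → ε: FIRST(ε) = {ε}, so it goes in M[B, t] for t ∈ {}; since ε ∈ FIRST, also for every t ∈ FOLLOW(B) = {$}.
For B → D: FIRST(D) = {d}, so it goes in M[B, t] for t ∈ {d}.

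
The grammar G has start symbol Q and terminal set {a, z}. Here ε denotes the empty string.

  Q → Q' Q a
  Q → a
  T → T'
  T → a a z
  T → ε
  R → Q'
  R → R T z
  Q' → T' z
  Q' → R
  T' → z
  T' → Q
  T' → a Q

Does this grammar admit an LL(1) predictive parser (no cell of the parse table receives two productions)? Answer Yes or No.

No

FIRST(Q) = {a, z}
FIRST(T) = {ε, a, z}
FIRST(R) = {a, z}
FIRST(Q') = {a, z}
FIRST(T') = {a, z}
FOLLOW(Q) = {$, a, z}
FOLLOW(T) = {z}
FOLLOW(R) = {a, z}
FOLLOW(Q') = {a, z}
FOLLOW(T') = {z}
Cell M[Q, a] receives both Q → Q' Q a and Q → a — the grammar is not LL(1).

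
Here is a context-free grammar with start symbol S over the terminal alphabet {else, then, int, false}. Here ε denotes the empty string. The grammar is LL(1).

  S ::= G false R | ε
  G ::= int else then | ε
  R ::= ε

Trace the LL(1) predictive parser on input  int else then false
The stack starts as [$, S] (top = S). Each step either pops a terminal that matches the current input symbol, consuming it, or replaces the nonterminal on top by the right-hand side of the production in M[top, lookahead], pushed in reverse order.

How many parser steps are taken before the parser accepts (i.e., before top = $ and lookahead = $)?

step 1: stack=$ S  input=int else then false $  — expand S ::= G false R
step 2: stack=$ R false G  input=int else then false $  — expand G ::= int else then
step 3: stack=$ R false then else int  input=int else then false $  — match int
step 4: stack=$ R false then else  input=else then false $  — match else
step 5: stack=$ R false then  input=then false $  — match then
step 6: stack=$ R false  input=false $  — match false
step 7: stack=$ R  input=$  — expand R ::= ε
Accept reached after 7 steps.

7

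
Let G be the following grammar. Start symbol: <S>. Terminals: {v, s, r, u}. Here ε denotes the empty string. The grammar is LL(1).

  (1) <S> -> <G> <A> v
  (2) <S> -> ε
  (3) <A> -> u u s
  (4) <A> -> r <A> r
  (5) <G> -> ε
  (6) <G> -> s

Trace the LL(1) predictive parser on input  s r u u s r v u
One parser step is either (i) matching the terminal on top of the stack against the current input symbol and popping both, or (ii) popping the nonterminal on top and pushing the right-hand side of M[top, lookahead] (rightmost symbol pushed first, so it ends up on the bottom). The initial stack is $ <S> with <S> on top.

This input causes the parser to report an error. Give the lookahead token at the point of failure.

u

step 1: stack=$ <S>  input=s r u u s r v u $  — expand <S> -> <G> <A> v
step 2: stack=$ v <A> <G>  input=s r u u s r v u $  — expand <G> -> s
step 3: stack=$ v <A> s  input=s r u u s r v u $  — match s
step 4: stack=$ v <A>  input=r u u s r v u $  — expand <A> -> r <A> r
step 5: stack=$ v r <A> r  input=r u u s r v u $  — match r
step 6: stack=$ v r <A>  input=u u s r v u $  — expand <A> -> u u s
step 7: stack=$ v r s u u  input=u u s r v u $  — match u
step 8: stack=$ v r s u  input=u s r v u $  — match u
step 9: stack=$ v r s  input=s r v u $  — match s
step 10: stack=$ v r  input=r v u $  — match r
step 11: stack=$ v  input=v u $  — match v
step 12: stack=$  input=u $  — error: stack empty but input remains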